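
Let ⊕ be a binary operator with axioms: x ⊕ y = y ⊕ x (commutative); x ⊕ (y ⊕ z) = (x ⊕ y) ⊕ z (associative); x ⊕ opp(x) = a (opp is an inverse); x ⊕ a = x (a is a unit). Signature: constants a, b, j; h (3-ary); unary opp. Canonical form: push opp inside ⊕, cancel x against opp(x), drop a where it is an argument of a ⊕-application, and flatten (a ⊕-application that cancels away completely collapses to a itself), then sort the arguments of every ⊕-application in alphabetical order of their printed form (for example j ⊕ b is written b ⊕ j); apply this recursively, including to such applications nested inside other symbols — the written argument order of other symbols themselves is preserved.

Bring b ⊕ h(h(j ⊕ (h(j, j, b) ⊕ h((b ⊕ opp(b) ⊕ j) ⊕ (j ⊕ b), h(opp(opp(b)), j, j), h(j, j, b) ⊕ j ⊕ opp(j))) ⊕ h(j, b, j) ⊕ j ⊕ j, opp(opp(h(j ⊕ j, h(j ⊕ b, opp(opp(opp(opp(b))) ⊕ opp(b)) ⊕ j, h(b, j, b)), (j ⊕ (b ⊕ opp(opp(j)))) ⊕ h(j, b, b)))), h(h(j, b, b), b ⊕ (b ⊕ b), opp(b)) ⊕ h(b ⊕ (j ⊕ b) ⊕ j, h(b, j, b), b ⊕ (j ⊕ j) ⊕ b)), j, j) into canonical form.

Push opp inside:  distribute opp over ⊕ and collapse double opp
Combine occurrences:  b ⊕ h(h(h(b ⊕ j ⊕ j, h(b, j, j), h(j, j, b)) ⊕ h(j, b, j) ⊕ h(j, j, b) ⊕ j ⊕ j ⊕ j, h(j ⊕ j, h(b ⊕ j, b ⊕ b ⊕ j, h(b, j, b)), b ⊕ h(j, b, b) ⊕ j ⊕ j), h(b ⊕ b ⊕ j ⊕ j, h(b, j, b), b ⊕ b ⊕ j ⊕ j) ⊕ h(h(j, b, b), b ⊕ b ⊕ b, opp(b))), j, j)

Answer: b ⊕ h(h(h(b ⊕ j ⊕ j, h(b, j, j), h(j, j, b)) ⊕ h(j, b, j) ⊕ h(j, j, b) ⊕ j ⊕ j ⊕ j, h(j ⊕ j, h(b ⊕ j, b ⊕ b ⊕ j, h(b, j, b)), b ⊕ h(j, b, b) ⊕ j ⊕ j), h(b ⊕ b ⊕ j ⊕ j, h(b, j, b), b ⊕ b ⊕ j ⊕ j) ⊕ h(h(j, b, b), b ⊕ b ⊕ b, opp(b))), j, j)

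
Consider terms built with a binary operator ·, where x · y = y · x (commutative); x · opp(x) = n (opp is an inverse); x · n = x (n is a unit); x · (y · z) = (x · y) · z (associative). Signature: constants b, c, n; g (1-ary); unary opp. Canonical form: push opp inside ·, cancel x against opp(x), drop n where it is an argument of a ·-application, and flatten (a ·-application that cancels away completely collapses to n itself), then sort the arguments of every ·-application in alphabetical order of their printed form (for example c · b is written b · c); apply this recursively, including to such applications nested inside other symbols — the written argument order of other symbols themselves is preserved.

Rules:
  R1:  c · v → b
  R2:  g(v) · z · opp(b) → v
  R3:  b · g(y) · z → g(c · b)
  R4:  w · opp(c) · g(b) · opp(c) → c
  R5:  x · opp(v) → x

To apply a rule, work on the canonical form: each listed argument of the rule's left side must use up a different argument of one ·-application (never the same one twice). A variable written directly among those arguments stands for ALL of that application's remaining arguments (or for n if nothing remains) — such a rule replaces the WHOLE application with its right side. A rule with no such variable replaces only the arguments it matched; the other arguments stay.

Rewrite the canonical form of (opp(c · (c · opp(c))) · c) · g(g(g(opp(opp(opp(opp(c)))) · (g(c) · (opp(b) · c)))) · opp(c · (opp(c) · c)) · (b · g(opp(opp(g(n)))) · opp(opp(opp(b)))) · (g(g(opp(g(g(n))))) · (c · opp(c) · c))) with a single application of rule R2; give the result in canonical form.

Canonical form:  g(g(g(c · c · g(c) · opp(b))) · g(g(n)) · g(g(opp(g(g(n))))))
R2 matches:  uses g(c), opp(b);  v := c, z := c · c
The variable takes the whole remainder — replace the entire application.
Giving:  g(g(g(c)) · g(g(n)) · g(g(opp(g(g(n))))))

Answer: g(g(g(c)) · g(g(n)) · g(g(opp(g(g(n))))))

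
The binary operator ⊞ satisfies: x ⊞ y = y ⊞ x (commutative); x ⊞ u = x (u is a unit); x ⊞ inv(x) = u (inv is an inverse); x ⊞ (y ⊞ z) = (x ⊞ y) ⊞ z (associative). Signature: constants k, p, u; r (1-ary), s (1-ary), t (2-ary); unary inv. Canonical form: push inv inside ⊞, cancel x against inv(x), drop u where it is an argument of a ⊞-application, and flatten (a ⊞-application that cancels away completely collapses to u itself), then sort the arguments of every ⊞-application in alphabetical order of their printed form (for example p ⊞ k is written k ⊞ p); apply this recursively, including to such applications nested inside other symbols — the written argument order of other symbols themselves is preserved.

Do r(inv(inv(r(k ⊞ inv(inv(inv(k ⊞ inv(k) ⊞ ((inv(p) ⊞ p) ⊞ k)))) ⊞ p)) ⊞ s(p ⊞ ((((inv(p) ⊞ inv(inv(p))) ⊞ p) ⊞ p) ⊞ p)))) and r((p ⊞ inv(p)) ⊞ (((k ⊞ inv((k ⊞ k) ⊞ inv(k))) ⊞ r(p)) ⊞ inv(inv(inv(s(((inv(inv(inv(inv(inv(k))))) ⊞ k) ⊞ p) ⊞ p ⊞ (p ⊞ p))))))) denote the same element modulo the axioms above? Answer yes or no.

Left:  r(inv(inv(r(k ⊞ inv(inv(inv(k ⊞ inv(k) ⊞ ((inv(p) ⊞ p) ⊞ k)))) ⊞ p)) ⊞ s(p ⊞ ((((inv(p) ⊞ inv(inv(p))) ⊞ p) ⊞ p) ⊞ p))))
  Descend into:  inv(r(k ⊞ inv(inv(inv(k ⊞ inv(k) ⊞ ((inv(p) ⊞ p) ⊞ k)))) ⊞ p)) ⊞ s(p ⊞ ((((inv(p) ⊞ inv(inv(p))) ⊞ p) ⊞ p) ⊞ p))
  Push inv inside:  distribute inv over ⊞ and collapse double inv
  Combine occurrences:  inv(r(p)) ⊞ s(p ⊞ p ⊞ p ⊞ p)
  Reassemble:  r(inv(s(p ⊞ p ⊞ p ⊞ p)) ⊞ r(p))
Right:  r((p ⊞ inv(p)) ⊞ (((k ⊞ inv((k ⊞ k) ⊞ inv(k))) ⊞ r(p)) ⊞ inv(inv(inv(s(((inv(inv(inv(inv(inv(k))))) ⊞ k) ⊞ p) ⊞ p ⊞ (p ⊞ p)))))))
  Focus inside:  (p ⊞ inv(p)) ⊞ (((k ⊞ inv((k ⊞ k) ⊞ inv(k))) ⊞ r(p)) ⊞ inv(inv(inv(s(((inv(inv(inv(inv(inv(k))))) ⊞ k) ⊞ p) ⊞ p ⊞ (p ⊞ p))))))
  Push inv inside:  distribute inv over ⊞ and collapse double inv
  Cancel inverse pairs:  p cancels; k cancels
  Combine occurrences:  r(p) ⊞ inv(s(p ⊞ p ⊞ p ⊞ p))
  Sort:  inv(s(p ⊞ p ⊞ p ⊞ p)) ⊞ r(p)
  Reassemble:  r(inv(s(p ⊞ p ⊞ p ⊞ p)) ⊞ r(p))

Answer: yes — both canonical forms are r(inv(s(p ⊞ p ⊞ p ⊞ p)) ⊞ r(p))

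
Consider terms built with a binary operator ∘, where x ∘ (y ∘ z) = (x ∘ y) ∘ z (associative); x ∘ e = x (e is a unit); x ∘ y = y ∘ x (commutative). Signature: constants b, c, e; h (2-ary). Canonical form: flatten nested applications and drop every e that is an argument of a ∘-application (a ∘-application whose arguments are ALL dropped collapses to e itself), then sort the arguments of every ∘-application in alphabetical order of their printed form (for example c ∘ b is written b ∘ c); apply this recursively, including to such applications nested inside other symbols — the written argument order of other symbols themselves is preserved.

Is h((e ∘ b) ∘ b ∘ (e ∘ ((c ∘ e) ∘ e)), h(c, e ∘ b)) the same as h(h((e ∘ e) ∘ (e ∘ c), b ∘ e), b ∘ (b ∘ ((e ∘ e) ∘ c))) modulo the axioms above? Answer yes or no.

Answer: no — h(b ∘ b ∘ c, h(c, b)) vs h(h(c, b), b ∘ b ∘ c)

Derivation:
Left:  h((e ∘ b) ∘ b ∘ (e ∘ ((c ∘ e) ∘ e)), h(c, e ∘ b))
  Descend into:  (e ∘ b) ∘ b ∘ (e ∘ ((c ∘ e) ∘ e))
  Un-nest:  e ∘ b ∘ b ∘ e ∘ c ∘ e ∘ e
  Unit:  drop e (×4)
  Sort arguments:  b ∘ b ∘ c
  Put back:  h(b ∘ b ∘ c, h(c, b))
Right:  h(h((e ∘ e) ∘ (e ∘ c), b ∘ e), b ∘ (b ∘ ((e ∘ e) ∘ c)))
  Work inside:  b ∘ (b ∘ ((e ∘ e) ∘ c))
  Merge nested applications:  b ∘ b ∘ e ∘ e ∘ c
  Drop the unit:  drop e (×2)
  Order the arguments:  b ∘ b ∘ c
  Put back:  h(h(c, b), b ∘ b ∘ c)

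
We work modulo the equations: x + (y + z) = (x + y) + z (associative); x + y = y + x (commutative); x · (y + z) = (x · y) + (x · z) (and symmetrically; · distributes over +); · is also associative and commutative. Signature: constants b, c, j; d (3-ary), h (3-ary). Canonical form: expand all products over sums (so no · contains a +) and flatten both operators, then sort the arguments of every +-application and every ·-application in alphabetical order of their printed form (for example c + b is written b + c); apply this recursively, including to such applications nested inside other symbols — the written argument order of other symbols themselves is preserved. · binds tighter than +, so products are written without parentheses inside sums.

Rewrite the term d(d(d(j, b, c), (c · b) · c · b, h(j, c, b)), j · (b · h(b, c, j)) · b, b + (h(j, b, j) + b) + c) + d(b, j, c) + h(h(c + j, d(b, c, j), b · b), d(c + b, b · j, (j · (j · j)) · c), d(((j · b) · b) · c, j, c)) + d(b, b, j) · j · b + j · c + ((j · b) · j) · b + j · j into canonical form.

Flatten:  d(d(d(j, b, c), b · b · c · c, h(j, c, b)), b · b · h(b, c, j) · j, b + b + c + h(j, b, j)) + d(b, j, c) + h(h(c + j, d(b, c, j), b · b), d(b + c, b · j, c · j · j · j), d(b · b · c · j, j, c)) + b · d(b, b, j) · j + c · j + b · b · j · j + j · j
Sort arguments:  b · b · j · j + b · d(b, b, j) · j + c · j + d(b, j, c) + d(d(d(j, b, c), b · b · c · c, h(j, c, b)), b · b · h(b, c, j) · j, b + b + c + h(j, b, j)) + h(h(c + j, d(b, c, j), b · b), d(b + c, b · j, c · j · j · j), d(b · b · c · j, j, c)) + j · j

Answer: b · b · j · j + b · d(b, b, j) · j + c · j + d(b, j, c) + d(d(d(j, b, c), b · b · c · c, h(j, c, b)), b · b · h(b, c, j) · j, b + b + c + h(j, b, j)) + h(h(c + j, d(b, c, j), b · b), d(b + c, b · j, c · j · j · j), d(b · b · c · j, j, c)) + j · j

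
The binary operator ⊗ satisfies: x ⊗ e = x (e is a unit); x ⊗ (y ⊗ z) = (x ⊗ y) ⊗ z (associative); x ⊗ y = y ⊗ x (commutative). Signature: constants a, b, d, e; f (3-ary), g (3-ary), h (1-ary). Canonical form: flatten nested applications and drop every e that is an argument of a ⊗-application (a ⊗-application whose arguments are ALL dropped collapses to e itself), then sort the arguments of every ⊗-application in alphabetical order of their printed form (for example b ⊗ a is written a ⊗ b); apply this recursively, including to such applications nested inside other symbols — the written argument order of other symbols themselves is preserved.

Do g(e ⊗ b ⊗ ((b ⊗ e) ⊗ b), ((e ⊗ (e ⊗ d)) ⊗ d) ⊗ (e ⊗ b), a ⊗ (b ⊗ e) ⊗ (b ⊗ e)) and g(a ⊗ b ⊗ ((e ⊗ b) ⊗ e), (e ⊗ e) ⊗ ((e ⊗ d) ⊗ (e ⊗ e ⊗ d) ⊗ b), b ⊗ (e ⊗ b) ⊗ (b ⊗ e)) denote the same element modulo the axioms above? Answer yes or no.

Answer: no — g(b ⊗ b ⊗ b, b ⊗ d ⊗ d, a ⊗ b ⊗ b) vs g(a ⊗ b ⊗ b, b ⊗ d ⊗ d, b ⊗ b ⊗ b)

Derivation:
Left:  g(e ⊗ b ⊗ ((b ⊗ e) ⊗ b), ((e ⊗ (e ⊗ d)) ⊗ d) ⊗ (e ⊗ b), a ⊗ (b ⊗ e) ⊗ (b ⊗ e))
  Descend into:  ((e ⊗ (e ⊗ d)) ⊗ d) ⊗ (e ⊗ b)
  Un-nest:  e ⊗ e ⊗ d ⊗ d ⊗ e ⊗ b
  Drop the unit:  drop e (×3)
  Sort arguments:  b ⊗ d ⊗ d
  Rebuild:  g(b ⊗ b ⊗ b, b ⊗ d ⊗ d, a ⊗ b ⊗ b)
Right:  g(a ⊗ b ⊗ ((e ⊗ b) ⊗ e), (e ⊗ e) ⊗ ((e ⊗ d) ⊗ (e ⊗ e ⊗ d) ⊗ b), b ⊗ (e ⊗ b) ⊗ (b ⊗ e))
  Descend into:  (e ⊗ e) ⊗ ((e ⊗ d) ⊗ (e ⊗ e ⊗ d) ⊗ b)
  Un-nest:  e ⊗ e ⊗ e ⊗ d ⊗ e ⊗ e ⊗ d ⊗ b
  Unit:  drop e (×5)
  Order the arguments:  b ⊗ d ⊗ d
  Reassemble:  g(a ⊗ b ⊗ b, b ⊗ d ⊗ d, b ⊗ b ⊗ b)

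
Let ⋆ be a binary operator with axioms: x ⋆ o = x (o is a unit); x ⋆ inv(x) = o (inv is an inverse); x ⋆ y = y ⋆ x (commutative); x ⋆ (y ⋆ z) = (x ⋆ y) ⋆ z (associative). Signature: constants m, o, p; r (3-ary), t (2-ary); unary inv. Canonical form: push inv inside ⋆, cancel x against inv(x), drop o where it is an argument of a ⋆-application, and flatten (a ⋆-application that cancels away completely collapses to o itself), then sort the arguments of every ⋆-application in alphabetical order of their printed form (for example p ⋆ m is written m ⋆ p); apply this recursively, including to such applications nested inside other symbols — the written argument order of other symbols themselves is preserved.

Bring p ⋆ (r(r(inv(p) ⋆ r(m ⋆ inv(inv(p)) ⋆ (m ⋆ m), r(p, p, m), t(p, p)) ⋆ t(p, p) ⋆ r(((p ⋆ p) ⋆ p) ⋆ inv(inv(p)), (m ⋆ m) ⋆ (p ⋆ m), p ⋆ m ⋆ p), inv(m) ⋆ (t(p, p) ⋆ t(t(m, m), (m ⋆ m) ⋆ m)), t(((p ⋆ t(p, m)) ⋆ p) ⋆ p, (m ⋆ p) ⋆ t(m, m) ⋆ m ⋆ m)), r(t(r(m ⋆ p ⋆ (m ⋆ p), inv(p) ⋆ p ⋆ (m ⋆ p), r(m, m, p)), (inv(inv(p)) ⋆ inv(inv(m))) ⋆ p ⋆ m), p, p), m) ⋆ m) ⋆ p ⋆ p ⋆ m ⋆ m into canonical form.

Push inv inside:  distribute inv over ⋆ and collapse double inv
Combine occurrences:  p ⋆ p ⋆ p ⋆ r(r(inv(p) ⋆ r(m ⋆ m ⋆ m ⋆ p, r(p, p, m), t(p, p)) ⋆ r(p ⋆ p ⋆ p ⋆ p, m ⋆ m ⋆ m ⋆ p, m ⋆ p ⋆ p) ⋆ t(p, p), inv(m) ⋆ t(p, p) ⋆ t(t(m, m), m ⋆ m ⋆ m), t(p ⋆ p ⋆ p ⋆ t(p, m), m ⋆ m ⋆ m ⋆ p ⋆ t(m, m))), r(t(r(m ⋆ m ⋆ p ⋆ p, m ⋆ p, r(m, m, p)), m ⋆ m ⋆ p ⋆ p), p, p), m) ⋆ m ⋆ m ⋆ m
Sort arguments:  m ⋆ m ⋆ m ⋆ p ⋆ p ⋆ p ⋆ r(r(inv(p) ⋆ r(m ⋆ m ⋆ m ⋆ p, r(p, p, m), t(p, p)) ⋆ r(p ⋆ p ⋆ p ⋆ p, m ⋆ m ⋆ m ⋆ p, m ⋆ p ⋆ p) ⋆ t(p, p), inv(m) ⋆ t(p, p) ⋆ t(t(m, m), m ⋆ m ⋆ m), t(p ⋆ p ⋆ p ⋆ t(p, m), m ⋆ m ⋆ m ⋆ p ⋆ t(m, m))), r(t(r(m ⋆ m ⋆ p ⋆ p, m ⋆ p, r(m, m, p)), m ⋆ m ⋆ p ⋆ p), p, p), m)

Answer: m ⋆ m ⋆ m ⋆ p ⋆ p ⋆ p ⋆ r(r(inv(p) ⋆ r(m ⋆ m ⋆ m ⋆ p, r(p, p, m), t(p, p)) ⋆ r(p ⋆ p ⋆ p ⋆ p, m ⋆ m ⋆ m ⋆ p, m ⋆ p ⋆ p) ⋆ t(p, p), inv(m) ⋆ t(p, p) ⋆ t(t(m, m), m ⋆ m ⋆ m), t(p ⋆ p ⋆ p ⋆ t(p, m), m ⋆ m ⋆ m ⋆ p ⋆ t(m, m))), r(t(r(m ⋆ m ⋆ p ⋆ p, m ⋆ p, r(m, m, p)), m ⋆ m ⋆ p ⋆ p), p, p), m)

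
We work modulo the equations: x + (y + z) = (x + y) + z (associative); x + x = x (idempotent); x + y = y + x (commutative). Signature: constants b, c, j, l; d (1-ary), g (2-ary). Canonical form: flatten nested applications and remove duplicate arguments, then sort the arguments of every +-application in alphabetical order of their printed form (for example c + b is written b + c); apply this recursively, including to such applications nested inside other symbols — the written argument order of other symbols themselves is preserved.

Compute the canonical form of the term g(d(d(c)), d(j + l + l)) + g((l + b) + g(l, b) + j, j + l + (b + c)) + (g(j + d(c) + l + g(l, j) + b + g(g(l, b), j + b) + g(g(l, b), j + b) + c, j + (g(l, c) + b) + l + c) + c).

Un-nest:  g(d(d(c)), d(j + l + l)) + g((l + b) + g(l, b) + j, j + l + (b + c)) + g(j + d(c) + l + g(l, j) + b + g(g(l, b), j + b) + g(g(l, b), j + b) + c, j + (g(l, c) + b) + l + c) + c
Inside:  g(d(d(c)), d(j + l + l))  →  g(d(d(c)), d(j + l))
Canonicalize subterm:  g((l + b) + g(l, b) + j, j + l + (b + c))  →  g(b + g(l, b) + j + l, b + c + j + l)
Canonicalize subterm:  g(j + d(c) + l + g(l, j) + b + g(g(l, b), j + b) + g(g(l, b), j + b) + c, j + (g(l, c) + b) + l + c)  →  g(b + c + d(c) + g(g(l, b), b + j) + g(l, j) + j + l, b + c + g(l, c) + j + l)
Sort arguments:  c + g(b + c + d(c) + g(g(l, b), b + j) + g(l, j) + j + l, b + c + g(l, c) + j + l) + g(b + g(l, b) + j + l, b + c + j + l) + g(d(d(c)), d(j + l))

Answer: c + g(b + c + d(c) + g(g(l, b), b + j) + g(l, j) + j + l, b + c + g(l, c) + j + l) + g(b + g(l, b) + j + l, b + c + j + l) + g(d(d(c)), d(j + l))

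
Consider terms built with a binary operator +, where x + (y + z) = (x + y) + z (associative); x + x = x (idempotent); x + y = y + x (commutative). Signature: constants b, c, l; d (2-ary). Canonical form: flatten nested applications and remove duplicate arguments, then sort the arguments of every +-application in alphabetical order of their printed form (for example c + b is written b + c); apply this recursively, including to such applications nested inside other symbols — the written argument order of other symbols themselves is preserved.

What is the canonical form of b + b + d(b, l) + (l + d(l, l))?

Answer: b + d(b, l) + d(l, l) + l

Derivation:
Flatten:  b + b + d(b, l) + l + d(l, l)
Deduplicate:  drop duplicate b
Sort:  b + d(b, l) + d(l, l) + l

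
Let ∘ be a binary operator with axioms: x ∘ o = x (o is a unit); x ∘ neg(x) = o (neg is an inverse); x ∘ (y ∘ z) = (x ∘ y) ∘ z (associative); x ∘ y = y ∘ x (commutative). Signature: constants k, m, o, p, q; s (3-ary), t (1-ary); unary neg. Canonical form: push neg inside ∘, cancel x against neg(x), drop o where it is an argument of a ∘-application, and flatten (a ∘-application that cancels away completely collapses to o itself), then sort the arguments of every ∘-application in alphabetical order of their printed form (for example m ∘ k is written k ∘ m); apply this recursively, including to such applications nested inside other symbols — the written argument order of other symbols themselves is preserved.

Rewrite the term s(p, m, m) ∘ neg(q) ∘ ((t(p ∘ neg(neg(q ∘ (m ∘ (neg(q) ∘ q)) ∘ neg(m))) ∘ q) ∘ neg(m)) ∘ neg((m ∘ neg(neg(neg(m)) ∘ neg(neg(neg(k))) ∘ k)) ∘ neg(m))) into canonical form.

Answer: neg(q) ∘ s(p, m, m) ∘ t(p ∘ q ∘ q)

Derivation:
Push neg inside:  distribute neg over ∘ and collapse double neg
Cancel:  m cancels; k cancels
Collect terms:  s(p, m, m) ∘ neg(q) ∘ t(p ∘ q ∘ q)
Sort:  neg(q) ∘ s(p, m, m) ∘ t(p ∘ q ∘ q)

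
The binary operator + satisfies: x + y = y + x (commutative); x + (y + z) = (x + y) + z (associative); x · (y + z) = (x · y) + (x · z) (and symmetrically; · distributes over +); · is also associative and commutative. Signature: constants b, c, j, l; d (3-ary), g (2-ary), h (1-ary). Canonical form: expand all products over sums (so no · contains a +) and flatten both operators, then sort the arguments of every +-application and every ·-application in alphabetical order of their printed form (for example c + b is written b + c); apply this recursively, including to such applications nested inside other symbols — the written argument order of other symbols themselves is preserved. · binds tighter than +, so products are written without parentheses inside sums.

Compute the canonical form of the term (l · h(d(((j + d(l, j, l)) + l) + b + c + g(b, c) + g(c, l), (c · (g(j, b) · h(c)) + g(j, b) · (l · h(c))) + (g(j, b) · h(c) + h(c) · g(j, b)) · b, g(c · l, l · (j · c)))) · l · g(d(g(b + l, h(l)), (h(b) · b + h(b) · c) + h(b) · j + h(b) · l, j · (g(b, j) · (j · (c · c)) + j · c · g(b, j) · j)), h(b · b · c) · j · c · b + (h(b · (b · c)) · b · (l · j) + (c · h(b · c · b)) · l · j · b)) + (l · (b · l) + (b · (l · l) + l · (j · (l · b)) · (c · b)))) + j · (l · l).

Distribute:  g(d(g(b + l, h(l)), b · h(b) + c · h(b) + h(b) · j + h(b) · l, c · c · g(b, j) · j · j + c · g(b, j) · j · j · j), b · c · h(b · b · c) · j + b · c · h(b · b · c) · j · l + b · h(b · b · c) · j · l) · h(d(b + c + d(l, j, l) + g(b, c) + g(c, l) + j + l, b · g(j, b) · h(c) + b · g(j, b) · h(c) + c · g(j, b) · h(c) + g(j, b) · h(c) · l, g(c · l, c · j · l))) · l · l + b · l · l + b · l · l + b · b · c · j · l · l + j · l · l
Sort arguments:  b · b · c · j · l · l + b · l · l + b · l · l + g(d(g(b + l, h(l)), b · h(b) + c · h(b) + h(b) · j + h(b) · l, c · c · g(b, j) · j · j + c · g(b, j) · j · j · j), b · c · h(b · b · c) · j + b · c · h(b · b · c) · j · l + b · h(b · b · c) · j · l) · h(d(b + c + d(l, j, l) + g(b, c) + g(c, l) + j + l, b · g(j, b) · h(c) + b · g(j, b) · h(c) + c · g(j, b) · h(c) + g(j, b) · h(c) · l, g(c · l, c · j · l))) · l · l + j · l · l

Answer: b · b · c · j · l · l + b · l · l + b · l · l + g(d(g(b + l, h(l)), b · h(b) + c · h(b) + h(b) · j + h(b) · l, c · c · g(b, j) · j · j + c · g(b, j) · j · j · j), b · c · h(b · b · c) · j + b · c · h(b · b · c) · j · l + b · h(b · b · c) · j · l) · h(d(b + c + d(l, j, l) + g(b, c) + g(c, l) + j + l, b · g(j, b) · h(c) + b · g(j, b) · h(c) + c · g(j, b) · h(c) + g(j, b) · h(c) · l, g(c · l, c · j · l))) · l · l + j · l · l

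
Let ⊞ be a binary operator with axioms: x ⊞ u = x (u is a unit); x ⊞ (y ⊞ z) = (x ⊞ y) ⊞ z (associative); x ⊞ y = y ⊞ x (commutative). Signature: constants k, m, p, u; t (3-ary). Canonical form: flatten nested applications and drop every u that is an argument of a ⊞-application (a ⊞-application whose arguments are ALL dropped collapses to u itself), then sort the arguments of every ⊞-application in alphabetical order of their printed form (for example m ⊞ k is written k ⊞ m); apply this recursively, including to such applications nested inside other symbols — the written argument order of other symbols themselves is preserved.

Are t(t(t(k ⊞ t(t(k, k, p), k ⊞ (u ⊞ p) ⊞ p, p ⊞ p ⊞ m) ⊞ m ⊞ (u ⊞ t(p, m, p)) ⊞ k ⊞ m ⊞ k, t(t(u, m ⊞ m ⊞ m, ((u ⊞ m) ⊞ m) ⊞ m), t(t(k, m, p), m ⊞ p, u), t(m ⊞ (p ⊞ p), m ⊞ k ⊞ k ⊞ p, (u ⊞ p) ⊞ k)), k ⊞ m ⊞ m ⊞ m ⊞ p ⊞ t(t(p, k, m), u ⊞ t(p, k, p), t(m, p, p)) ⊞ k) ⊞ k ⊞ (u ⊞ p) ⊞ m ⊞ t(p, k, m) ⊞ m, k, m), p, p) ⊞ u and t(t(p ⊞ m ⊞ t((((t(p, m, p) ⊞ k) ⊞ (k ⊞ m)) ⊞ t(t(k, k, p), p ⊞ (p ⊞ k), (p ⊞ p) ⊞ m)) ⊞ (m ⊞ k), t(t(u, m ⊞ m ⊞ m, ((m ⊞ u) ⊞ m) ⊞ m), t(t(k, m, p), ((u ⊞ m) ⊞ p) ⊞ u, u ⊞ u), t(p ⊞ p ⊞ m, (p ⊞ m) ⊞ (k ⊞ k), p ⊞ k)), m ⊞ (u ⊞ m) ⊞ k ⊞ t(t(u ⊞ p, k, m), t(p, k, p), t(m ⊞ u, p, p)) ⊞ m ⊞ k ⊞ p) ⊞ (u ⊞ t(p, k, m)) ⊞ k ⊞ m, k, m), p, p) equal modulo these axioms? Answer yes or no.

Answer: yes — both canonical forms are t(t(k ⊞ m ⊞ m ⊞ p ⊞ t(k ⊞ k ⊞ k ⊞ m ⊞ m ⊞ t(p, m, p) ⊞ t(t(k, k, p), k ⊞ p ⊞ p, m ⊞ p ⊞ p), t(t(u, m ⊞ m ⊞ m, m ⊞ m ⊞ m), t(t(k, m, p), m ⊞ p, u), t(m ⊞ p ⊞ p, k ⊞ k ⊞ m ⊞ p, k ⊞ p)), k ⊞ k ⊞ m ⊞ m ⊞ m ⊞ p ⊞ t(t(p, k, m), t(p, k, p), t(m, p, p))) ⊞ t(p, k, m), k, m), p, p)

Derivation:
Left:  t(t(t(k ⊞ t(t(k, k, p), k ⊞ (u ⊞ p) ⊞ p, p ⊞ p ⊞ m) ⊞ m ⊞ (u ⊞ t(p, m, p)) ⊞ k ⊞ m ⊞ k, t(t(u, m ⊞ m ⊞ m, ((u ⊞ m) ⊞ m) ⊞ m), t(t(k, m, p), m ⊞ p, u), t(m ⊞ (p ⊞ p), m ⊞ k ⊞ k ⊞ p, (u ⊞ p) ⊞ k)), k ⊞ m ⊞ m ⊞ m ⊞ p ⊞ t(t(p, k, m), u ⊞ t(p, k, p), t(m, p, p)) ⊞ k) ⊞ k ⊞ (u ⊞ p) ⊞ m ⊞ t(p, k, m) ⊞ m, k, m), p, p) ⊞ u
  Simplify inside:  t(t(t(k ⊞ t(t(k, k, p), k ⊞ (u ⊞ p) ⊞ p, p ⊞ p ⊞ m) ⊞ m ⊞ (u ⊞ t(p, m, p)) ⊞ k ⊞ m ⊞ k, t(t(u, m ⊞ m ⊞ m, ((u ⊞ m) ⊞ m) ⊞ m), t(t(k, m, p), m ⊞ p, u), t(m ⊞ (p ⊞ p), m ⊞ k ⊞ k ⊞ p, (u ⊞ p) ⊞ k)), k ⊞ m ⊞ m ⊞ m ⊞ p ⊞ t(t(p, k, m), u ⊞ t(p, k, p), t(m, p, p)) ⊞ k) ⊞ k ⊞ (u ⊞ p) ⊞ m ⊞ t(p, k, m) ⊞ m, k, m), p, p)  →  t(t(k ⊞ m ⊞ m ⊞ p ⊞ t(k ⊞ k ⊞ k ⊞ m ⊞ m ⊞ t(p, m, p) ⊞ t(t(k, k, p), k ⊞ p ⊞ p, m ⊞ p ⊞ p), t(t(u, m ⊞ m ⊞ m, m ⊞ m ⊞ m), t(t(k, m, p), m ⊞ p, u), t(m ⊞ p ⊞ p, k ⊞ k ⊞ m ⊞ p, k ⊞ p)), k ⊞ k ⊞ m ⊞ m ⊞ m ⊞ p ⊞ t(t(p, k, m), t(p, k, p), t(m, p, p))) ⊞ t(p, k, m), k, m), p, p)
  Drop the unit:  drop u
  Order the arguments:  t(t(k ⊞ m ⊞ m ⊞ p ⊞ t(k ⊞ k ⊞ k ⊞ m ⊞ m ⊞ t(p, m, p) ⊞ t(t(k, k, p), k ⊞ p ⊞ p, m ⊞ p ⊞ p), t(t(u, m ⊞ m ⊞ m, m ⊞ m ⊞ m), t(t(k, m, p), m ⊞ p, u), t(m ⊞ p ⊞ p, k ⊞ k ⊞ m ⊞ p, k ⊞ p)), k ⊞ k ⊞ m ⊞ m ⊞ m ⊞ p ⊞ t(t(p, k, m), t(p, k, p), t(m, p, p))) ⊞ t(p, k, m), k, m), p, p)
Right:  t(t(p ⊞ m ⊞ t((((t(p, m, p) ⊞ k) ⊞ (k ⊞ m)) ⊞ t(t(k, k, p), p ⊞ (p ⊞ k), (p ⊞ p) ⊞ m)) ⊞ (m ⊞ k), t(t(u, m ⊞ m ⊞ m, ((m ⊞ u) ⊞ m) ⊞ m), t(t(k, m, p), ((u ⊞ m) ⊞ p) ⊞ u, u ⊞ u), t(p ⊞ p ⊞ m, (p ⊞ m) ⊞ (k ⊞ k), p ⊞ k)), m ⊞ (u ⊞ m) ⊞ k ⊞ t(t(u ⊞ p, k, m), t(p, k, p), t(m ⊞ u, p, p)) ⊞ m ⊞ k ⊞ p) ⊞ (u ⊞ t(p, k, m)) ⊞ k ⊞ m, k, m), p, p)
  Focus inside:  p ⊞ m ⊞ t((((t(p, m, p) ⊞ k) ⊞ (k ⊞ m)) ⊞ t(t(k, k, p), p ⊞ (p ⊞ k), (p ⊞ p) ⊞ m)) ⊞ (m ⊞ k), t(t(u, m ⊞ m ⊞ m, ((m ⊞ u) ⊞ m) ⊞ m), t(t(k, m, p), ((u ⊞ m) ⊞ p) ⊞ u, u ⊞ u), t(p ⊞ p ⊞ m, (p ⊞ m) ⊞ (k ⊞ k), p ⊞ k)), m ⊞ (u ⊞ m) ⊞ k ⊞ t(t(u ⊞ p, k, m), t(p, k, p), t(m ⊞ u, p, p)) ⊞ m ⊞ k ⊞ p) ⊞ (u ⊞ t(p, k, m)) ⊞ k ⊞ m
  Merge nested applications:  p ⊞ m ⊞ t((((t(p, m, p) ⊞ k) ⊞ (k ⊞ m)) ⊞ t(t(k, k, p), p ⊞ (p ⊞ k), (p ⊞ p) ⊞ m)) ⊞ (m ⊞ k), t(t(u, m ⊞ m ⊞ m, ((m ⊞ u) ⊞ m) ⊞ m), t(t(k, m, p), ((u ⊞ m) ⊞ p) ⊞ u, u ⊞ u), t(p ⊞ p ⊞ m, (p ⊞ m) ⊞ (k ⊞ k), p ⊞ k)), m ⊞ (u ⊞ m) ⊞ k ⊞ t(t(u ⊞ p, k, m), t(p, k, p), t(m ⊞ u, p, p)) ⊞ m ⊞ k ⊞ p) ⊞ u ⊞ t(p, k, m) ⊞ k ⊞ m
  Simplify inside:  t((((t(p, m, p) ⊞ k) ⊞ (k ⊞ m)) ⊞ t(t(k, k, p), p ⊞ (p ⊞ k), (p ⊞ p) ⊞ m)) ⊞ (m ⊞ k), t(t(u, m ⊞ m ⊞ m, ((m ⊞ u) ⊞ m) ⊞ m), t(t(k, m, p), ((u ⊞ m) ⊞ p) ⊞ u, u ⊞ u), t(p ⊞ p ⊞ m, (p ⊞ m) ⊞ (k ⊞ k), p ⊞ k)), m ⊞ (u ⊞ m) ⊞ k ⊞ t(t(u ⊞ p, k, m), t(p, k, p), t(m ⊞ u, p, p)) ⊞ m ⊞ k ⊞ p)  →  t(k ⊞ k ⊞ k ⊞ m ⊞ m ⊞ t(p, m, p) ⊞ t(t(k, k, p), k ⊞ p ⊞ p, m ⊞ p ⊞ p), t(t(u, m ⊞ m ⊞ m, m ⊞ m ⊞ m), t(t(k, m, p), m ⊞ p, u), t(m ⊞ p ⊞ p, k ⊞ k ⊞ m ⊞ p, k ⊞ p)), k ⊞ k ⊞ m ⊞ m ⊞ m ⊞ p ⊞ t(t(p, k, m), t(p, k, p), t(m, p, p)))
  Drop the unit:  drop u
  Order the arguments:  k ⊞ m ⊞ m ⊞ p ⊞ t(k ⊞ k ⊞ k ⊞ m ⊞ m ⊞ t(p, m, p) ⊞ t(t(k, k, p), k ⊞ p ⊞ p, m ⊞ p ⊞ p), t(t(u, m ⊞ m ⊞ m, m ⊞ m ⊞ m), t(t(k, m, p), m ⊞ p, u), t(m ⊞ p ⊞ p, k ⊞ k ⊞ m ⊞ p, k ⊞ p)), k ⊞ k ⊞ m ⊞ m ⊞ m ⊞ p ⊞ t(t(p, k, m), t(p, k, p), t(m, p, p))) ⊞ t(p, k, m)
  Reassemble:  t(t(k ⊞ m ⊞ m ⊞ p ⊞ t(k ⊞ k ⊞ k ⊞ m ⊞ m ⊞ t(p, m, p) ⊞ t(t(k, k, p), k ⊞ p ⊞ p, m ⊞ p ⊞ p), t(t(u, m ⊞ m ⊞ m, m ⊞ m ⊞ m), t(t(k, m, p), m ⊞ p, u), t(m ⊞ p ⊞ p, k ⊞ k ⊞ m ⊞ p, k ⊞ p)), k ⊞ k ⊞ m ⊞ m ⊞ m ⊞ p ⊞ t(t(p, k, m), t(p, k, p), t(m, p, p))) ⊞ t(p, k, m), k, m), p, p)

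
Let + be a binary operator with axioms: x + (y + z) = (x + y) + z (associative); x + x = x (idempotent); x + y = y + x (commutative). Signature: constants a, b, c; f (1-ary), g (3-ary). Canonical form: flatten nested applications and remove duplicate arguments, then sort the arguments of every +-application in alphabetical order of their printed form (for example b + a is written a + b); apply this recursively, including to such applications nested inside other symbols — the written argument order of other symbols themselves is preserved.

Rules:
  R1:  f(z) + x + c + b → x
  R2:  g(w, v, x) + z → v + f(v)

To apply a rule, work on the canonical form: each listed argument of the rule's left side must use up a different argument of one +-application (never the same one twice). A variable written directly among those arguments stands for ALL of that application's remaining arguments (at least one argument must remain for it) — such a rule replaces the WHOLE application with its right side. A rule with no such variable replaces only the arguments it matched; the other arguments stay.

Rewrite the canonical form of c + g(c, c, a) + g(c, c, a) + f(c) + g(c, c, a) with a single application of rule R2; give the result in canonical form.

Answer: c + f(c)

Derivation:
Canonical form:  c + f(c) + g(c, c, a)
Match R2:  consume g(c, c, a);  v := c, w := c, x := a, z := c + f(c)
Every leftover argument binds to the variable; the entire application is replaced.
Giving:  c + f(c)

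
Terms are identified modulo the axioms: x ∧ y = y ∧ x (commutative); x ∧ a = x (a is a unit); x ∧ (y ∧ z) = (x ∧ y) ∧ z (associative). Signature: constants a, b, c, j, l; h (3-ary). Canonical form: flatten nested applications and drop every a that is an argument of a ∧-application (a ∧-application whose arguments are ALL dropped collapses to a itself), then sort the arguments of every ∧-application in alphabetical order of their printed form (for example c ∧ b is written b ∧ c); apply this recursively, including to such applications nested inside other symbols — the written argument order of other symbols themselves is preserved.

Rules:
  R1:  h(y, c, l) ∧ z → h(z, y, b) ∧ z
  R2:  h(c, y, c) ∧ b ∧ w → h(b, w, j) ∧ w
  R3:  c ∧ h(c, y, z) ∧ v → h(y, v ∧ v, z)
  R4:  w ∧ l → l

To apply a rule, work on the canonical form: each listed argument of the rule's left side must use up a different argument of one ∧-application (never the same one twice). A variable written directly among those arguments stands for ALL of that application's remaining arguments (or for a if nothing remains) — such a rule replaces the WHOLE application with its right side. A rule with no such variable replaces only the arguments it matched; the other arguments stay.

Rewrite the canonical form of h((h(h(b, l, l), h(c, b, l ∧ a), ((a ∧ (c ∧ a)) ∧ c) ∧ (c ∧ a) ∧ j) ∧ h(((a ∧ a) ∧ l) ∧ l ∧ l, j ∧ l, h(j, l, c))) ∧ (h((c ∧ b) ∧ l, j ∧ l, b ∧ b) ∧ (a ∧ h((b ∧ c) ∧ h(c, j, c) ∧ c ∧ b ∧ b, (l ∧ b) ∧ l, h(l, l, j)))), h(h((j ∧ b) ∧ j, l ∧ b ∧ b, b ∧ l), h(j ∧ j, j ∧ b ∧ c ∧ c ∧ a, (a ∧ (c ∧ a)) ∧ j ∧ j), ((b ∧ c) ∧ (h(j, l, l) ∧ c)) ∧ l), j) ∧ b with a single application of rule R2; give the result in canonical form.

Canonical form:  b ∧ h(h(b ∧ b ∧ b ∧ c ∧ c ∧ h(c, j, c), b ∧ l ∧ l, h(l, l, j)) ∧ h(b ∧ c ∧ l, j ∧ l, b ∧ b) ∧ h(h(b, l, l), h(c, b, l), c ∧ c ∧ c ∧ j) ∧ h(l ∧ l ∧ l, j ∧ l, h(j, l, c)), h(h(b ∧ j ∧ j, b ∧ b ∧ l, b ∧ l), h(j ∧ j, b ∧ c ∧ c ∧ j, c ∧ j ∧ j), b ∧ c ∧ c ∧ h(j, l, l) ∧ l), j)
Apply R2:  consuming b, h(c, j, c);  w := b ∧ b ∧ c ∧ c, y := j
Every leftover argument binds to the variable; the entire application is replaced.
New term:  b ∧ h(h(b ∧ b ∧ c ∧ c ∧ h(b, b ∧ b ∧ c ∧ c, j), b ∧ l ∧ l, h(l, l, j)) ∧ h(b ∧ c ∧ l, j ∧ l, b ∧ b) ∧ h(h(b, l, l), h(c, b, l), c ∧ c ∧ c ∧ j) ∧ h(l ∧ l ∧ l, j ∧ l, h(j, l, c)), h(h(b ∧ j ∧ j, b ∧ b ∧ l, b ∧ l), h(j ∧ j, b ∧ c ∧ c ∧ j, c ∧ j ∧ j), b ∧ c ∧ c ∧ h(j, l, l) ∧ l), j)

Answer: b ∧ h(h(b ∧ b ∧ c ∧ c ∧ h(b, b ∧ b ∧ c ∧ c, j), b ∧ l ∧ l, h(l, l, j)) ∧ h(b ∧ c ∧ l, j ∧ l, b ∧ b) ∧ h(h(b, l, l), h(c, b, l), c ∧ c ∧ c ∧ j) ∧ h(l ∧ l ∧ l, j ∧ l, h(j, l, c)), h(h(b ∧ j ∧ j, b ∧ b ∧ l, b ∧ l), h(j ∧ j, b ∧ c ∧ c ∧ j, c ∧ j ∧ j), b ∧ c ∧ c ∧ h(j, l, l) ∧ l), j)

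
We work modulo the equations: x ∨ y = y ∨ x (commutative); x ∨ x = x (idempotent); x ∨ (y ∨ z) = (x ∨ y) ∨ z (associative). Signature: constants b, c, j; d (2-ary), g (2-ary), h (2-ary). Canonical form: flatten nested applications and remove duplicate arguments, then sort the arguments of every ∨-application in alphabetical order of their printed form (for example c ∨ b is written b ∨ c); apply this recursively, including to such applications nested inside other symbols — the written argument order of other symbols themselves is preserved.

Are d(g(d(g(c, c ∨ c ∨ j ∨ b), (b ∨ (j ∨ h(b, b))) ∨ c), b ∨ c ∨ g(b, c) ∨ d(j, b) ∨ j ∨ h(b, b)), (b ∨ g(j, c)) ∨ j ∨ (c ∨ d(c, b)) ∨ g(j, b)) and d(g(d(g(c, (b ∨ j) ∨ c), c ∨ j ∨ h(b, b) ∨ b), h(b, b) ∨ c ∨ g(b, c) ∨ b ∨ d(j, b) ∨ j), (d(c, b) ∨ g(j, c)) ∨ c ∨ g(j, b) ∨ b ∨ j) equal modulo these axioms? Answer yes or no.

Answer: yes — both canonical forms are d(g(d(g(c, b ∨ c ∨ j), b ∨ c ∨ h(b, b) ∨ j), b ∨ c ∨ d(j, b) ∨ g(b, c) ∨ h(b, b) ∨ j), b ∨ c ∨ d(c, b) ∨ g(j, b) ∨ g(j, c) ∨ j)

Derivation:
Left:  d(g(d(g(c, c ∨ c ∨ j ∨ b), (b ∨ (j ∨ h(b, b))) ∨ c), b ∨ c ∨ g(b, c) ∨ d(j, b) ∨ j ∨ h(b, b)), (b ∨ g(j, c)) ∨ j ∨ (c ∨ d(c, b)) ∨ g(j, b))
  Work inside:  (b ∨ g(j, c)) ∨ j ∨ (c ∨ d(c, b)) ∨ g(j, b)
  Flatten:  b ∨ g(j, c) ∨ j ∨ c ∨ d(c, b) ∨ g(j, b)
  Order the arguments:  b ∨ c ∨ d(c, b) ∨ g(j, b) ∨ g(j, c) ∨ j
  Rebuild:  d(g(d(g(c, b ∨ c ∨ j), b ∨ c ∨ h(b, b) ∨ j), b ∨ c ∨ d(j, b) ∨ g(b, c) ∨ h(b, b) ∨ j), b ∨ c ∨ d(c, b) ∨ g(j, b) ∨ g(j, c) ∨ j)
Right:  d(g(d(g(c, (b ∨ j) ∨ c), c ∨ j ∨ h(b, b) ∨ b), h(b, b) ∨ c ∨ g(b, c) ∨ b ∨ d(j, b) ∨ j), (d(c, b) ∨ g(j, c)) ∨ c ∨ g(j, b) ∨ b ∨ j)
  Work inside:  (d(c, b) ∨ g(j, c)) ∨ c ∨ g(j, b) ∨ b ∨ j
  Un-nest:  d(c, b) ∨ g(j, c) ∨ c ∨ g(j, b) ∨ b ∨ j
  Sort arguments:  b ∨ c ∨ d(c, b) ∨ g(j, b) ∨ g(j, c) ∨ j
  Rebuild:  d(g(d(g(c, b ∨ c ∨ j), b ∨ c ∨ h(b, b) ∨ j), b ∨ c ∨ d(j, b) ∨ g(b, c) ∨ h(b, b) ∨ j), b ∨ c ∨ d(c, b) ∨ g(j, b) ∨ g(j, c) ∨ j)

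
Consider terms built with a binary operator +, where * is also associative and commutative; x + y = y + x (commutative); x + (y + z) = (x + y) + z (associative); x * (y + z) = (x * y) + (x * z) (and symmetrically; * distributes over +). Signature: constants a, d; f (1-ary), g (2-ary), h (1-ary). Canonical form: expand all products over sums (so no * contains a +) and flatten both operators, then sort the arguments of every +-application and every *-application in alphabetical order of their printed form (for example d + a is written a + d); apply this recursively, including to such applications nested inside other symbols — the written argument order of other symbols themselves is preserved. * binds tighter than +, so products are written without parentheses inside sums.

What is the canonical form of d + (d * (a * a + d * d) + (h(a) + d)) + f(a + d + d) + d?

Answer: a * a * d + d + d + d + d * d * d + f(a + d + d) + h(a)

Derivation:
Expand products over sums:  d + a * a * d + d * d * d + h(a) + d + f(a + d + d) + d
Sort arguments:  a * a * d + d + d + d + d * d * d + f(a + d + d) + h(a)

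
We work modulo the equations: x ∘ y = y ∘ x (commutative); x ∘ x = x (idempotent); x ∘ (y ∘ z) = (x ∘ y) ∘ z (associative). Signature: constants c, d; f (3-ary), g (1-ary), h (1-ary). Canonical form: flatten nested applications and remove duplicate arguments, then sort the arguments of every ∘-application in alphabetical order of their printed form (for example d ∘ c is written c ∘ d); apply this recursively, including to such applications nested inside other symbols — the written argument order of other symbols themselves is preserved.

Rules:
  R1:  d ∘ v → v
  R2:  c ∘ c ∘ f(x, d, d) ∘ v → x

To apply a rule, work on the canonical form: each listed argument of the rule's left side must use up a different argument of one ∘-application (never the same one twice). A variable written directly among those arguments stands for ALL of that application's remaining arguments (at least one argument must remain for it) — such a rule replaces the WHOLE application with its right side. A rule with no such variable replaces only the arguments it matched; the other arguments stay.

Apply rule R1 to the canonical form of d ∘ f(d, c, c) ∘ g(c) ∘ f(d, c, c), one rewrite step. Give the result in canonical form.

Canonical form:  d ∘ f(d, c, c) ∘ g(c)
Match R1:  consume d;  v := f(d, c, c) ∘ g(c)
The variable takes the whole remainder — replace the entire application.
New term:  f(d, c, c) ∘ g(c)

Answer: f(d, c, c) ∘ g(c)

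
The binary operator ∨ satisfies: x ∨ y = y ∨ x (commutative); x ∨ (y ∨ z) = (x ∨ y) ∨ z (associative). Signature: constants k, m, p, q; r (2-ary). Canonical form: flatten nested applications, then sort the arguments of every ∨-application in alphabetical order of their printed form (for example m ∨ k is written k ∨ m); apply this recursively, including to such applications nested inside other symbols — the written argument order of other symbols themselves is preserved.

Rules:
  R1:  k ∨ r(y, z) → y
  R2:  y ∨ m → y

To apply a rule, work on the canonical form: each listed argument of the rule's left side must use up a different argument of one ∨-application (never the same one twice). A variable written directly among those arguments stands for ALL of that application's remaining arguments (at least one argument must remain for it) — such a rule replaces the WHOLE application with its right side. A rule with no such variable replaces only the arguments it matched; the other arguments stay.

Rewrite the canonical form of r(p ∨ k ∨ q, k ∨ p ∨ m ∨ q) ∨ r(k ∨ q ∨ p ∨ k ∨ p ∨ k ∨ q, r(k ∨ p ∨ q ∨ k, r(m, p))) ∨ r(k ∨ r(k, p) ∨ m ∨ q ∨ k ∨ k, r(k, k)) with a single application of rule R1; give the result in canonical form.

Answer: r(k ∨ k ∨ k ∨ m ∨ q, r(k, k)) ∨ r(k ∨ k ∨ k ∨ p ∨ p ∨ q ∨ q, r(k ∨ k ∨ p ∨ q, r(m, p))) ∨ r(k ∨ p ∨ q, k ∨ m ∨ p ∨ q)

Derivation:
Canonical form:  r(k ∨ k ∨ k ∨ m ∨ q ∨ r(k, p), r(k, k)) ∨ r(k ∨ k ∨ k ∨ p ∨ p ∨ q ∨ q, r(k ∨ k ∨ p ∨ q, r(m, p))) ∨ r(k ∨ p ∨ q, k ∨ m ∨ p ∨ q)
Match R1:  consume k, r(k, p);  y := k, z := p
Giving:  r(k ∨ k ∨ k ∨ m ∨ q, r(k, k)) ∨ r(k ∨ k ∨ k ∨ p ∨ p ∨ q ∨ q, r(k ∨ k ∨ p ∨ q, r(m, p))) ∨ r(k ∨ p ∨ q, k ∨ m ∨ p ∨ q)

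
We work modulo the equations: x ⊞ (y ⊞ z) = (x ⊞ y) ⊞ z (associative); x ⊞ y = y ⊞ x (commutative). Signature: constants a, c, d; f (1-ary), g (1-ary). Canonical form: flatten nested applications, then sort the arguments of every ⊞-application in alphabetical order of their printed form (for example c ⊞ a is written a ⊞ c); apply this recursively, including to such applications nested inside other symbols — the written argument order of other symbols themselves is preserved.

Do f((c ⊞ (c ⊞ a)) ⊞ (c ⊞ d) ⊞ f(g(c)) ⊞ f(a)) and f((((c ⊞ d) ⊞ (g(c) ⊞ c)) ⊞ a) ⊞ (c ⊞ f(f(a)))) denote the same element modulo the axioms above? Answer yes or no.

Left:  f((c ⊞ (c ⊞ a)) ⊞ (c ⊞ d) ⊞ f(g(c)) ⊞ f(a))
  Work inside:  (c ⊞ (c ⊞ a)) ⊞ (c ⊞ d) ⊞ f(g(c)) ⊞ f(a)
  Flatten:  c ⊞ c ⊞ a ⊞ c ⊞ d ⊞ f(g(c)) ⊞ f(a)
  Order the arguments:  a ⊞ c ⊞ c ⊞ c ⊞ d ⊞ f(a) ⊞ f(g(c))
  Rebuild:  f(a ⊞ c ⊞ c ⊞ c ⊞ d ⊞ f(a) ⊞ f(g(c)))
Right:  f((((c ⊞ d) ⊞ (g(c) ⊞ c)) ⊞ a) ⊞ (c ⊞ f(f(a))))
  Work inside:  (((c ⊞ d) ⊞ (g(c) ⊞ c)) ⊞ a) ⊞ (c ⊞ f(f(a)))
  Un-nest:  c ⊞ d ⊞ g(c) ⊞ c ⊞ a ⊞ c ⊞ f(f(a))
  Sort:  a ⊞ c ⊞ c ⊞ c ⊞ d ⊞ f(f(a)) ⊞ g(c)
  Rebuild:  f(a ⊞ c ⊞ c ⊞ c ⊞ d ⊞ f(f(a)) ⊞ g(c))

Answer: no — f(a ⊞ c ⊞ c ⊞ c ⊞ d ⊞ f(a) ⊞ f(g(c))) vs f(a ⊞ c ⊞ c ⊞ c ⊞ d ⊞ f(f(a)) ⊞ g(c))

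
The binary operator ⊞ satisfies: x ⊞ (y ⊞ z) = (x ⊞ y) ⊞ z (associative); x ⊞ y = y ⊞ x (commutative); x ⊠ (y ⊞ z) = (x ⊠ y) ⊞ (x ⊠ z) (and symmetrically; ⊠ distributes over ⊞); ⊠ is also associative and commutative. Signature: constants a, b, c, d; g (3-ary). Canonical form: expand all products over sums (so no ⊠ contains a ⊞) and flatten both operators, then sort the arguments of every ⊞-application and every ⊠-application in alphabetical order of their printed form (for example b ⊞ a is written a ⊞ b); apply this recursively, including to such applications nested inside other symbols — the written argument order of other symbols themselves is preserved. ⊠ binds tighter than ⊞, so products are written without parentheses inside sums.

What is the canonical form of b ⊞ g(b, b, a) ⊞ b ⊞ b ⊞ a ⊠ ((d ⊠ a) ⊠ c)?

Merge nested applications:  b ⊞ g(b, b, a) ⊞ b ⊞ b ⊞ a ⊠ a ⊠ c ⊠ d
Sort arguments:  a ⊠ a ⊠ c ⊠ d ⊞ b ⊞ b ⊞ b ⊞ g(b, b, a)

Answer: a ⊠ a ⊠ c ⊠ d ⊞ b ⊞ b ⊞ b ⊞ g(b, b, a)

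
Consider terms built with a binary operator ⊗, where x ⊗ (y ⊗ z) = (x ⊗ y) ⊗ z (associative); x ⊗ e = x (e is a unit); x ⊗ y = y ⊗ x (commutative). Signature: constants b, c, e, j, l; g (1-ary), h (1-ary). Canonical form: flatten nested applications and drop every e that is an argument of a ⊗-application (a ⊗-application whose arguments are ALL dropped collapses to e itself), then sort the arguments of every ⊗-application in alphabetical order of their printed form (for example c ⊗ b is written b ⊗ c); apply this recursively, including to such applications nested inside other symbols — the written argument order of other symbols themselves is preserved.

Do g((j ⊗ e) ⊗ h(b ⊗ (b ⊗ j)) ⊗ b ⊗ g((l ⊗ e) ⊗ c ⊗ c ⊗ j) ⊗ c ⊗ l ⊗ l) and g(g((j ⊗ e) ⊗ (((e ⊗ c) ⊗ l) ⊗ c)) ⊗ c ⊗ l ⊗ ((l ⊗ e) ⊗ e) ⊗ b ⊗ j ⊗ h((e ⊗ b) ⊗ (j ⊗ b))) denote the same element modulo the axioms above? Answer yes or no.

Left:  g((j ⊗ e) ⊗ h(b ⊗ (b ⊗ j)) ⊗ b ⊗ g((l ⊗ e) ⊗ c ⊗ c ⊗ j) ⊗ c ⊗ l ⊗ l)
  Descend into:  (j ⊗ e) ⊗ h(b ⊗ (b ⊗ j)) ⊗ b ⊗ g((l ⊗ e) ⊗ c ⊗ c ⊗ j) ⊗ c ⊗ l ⊗ l
  Flatten:  j ⊗ e ⊗ h(b ⊗ (b ⊗ j)) ⊗ b ⊗ g((l ⊗ e) ⊗ c ⊗ c ⊗ j) ⊗ c ⊗ l ⊗ l
  Simplify inside:  h(b ⊗ (b ⊗ j))  →  h(b ⊗ b ⊗ j)
  Inside:  g((l ⊗ e) ⊗ c ⊗ c ⊗ j)  →  g(c ⊗ c ⊗ j ⊗ l)
  Units out:  drop e
  Order the arguments:  b ⊗ c ⊗ g(c ⊗ c ⊗ j ⊗ l) ⊗ h(b ⊗ b ⊗ j) ⊗ j ⊗ l ⊗ l
  Put back:  g(b ⊗ c ⊗ g(c ⊗ c ⊗ j ⊗ l) ⊗ h(b ⊗ b ⊗ j) ⊗ j ⊗ l ⊗ l)
Right:  g(g((j ⊗ e) ⊗ (((e ⊗ c) ⊗ l) ⊗ c)) ⊗ c ⊗ l ⊗ ((l ⊗ e) ⊗ e) ⊗ b ⊗ j ⊗ h((e ⊗ b) ⊗ (j ⊗ b)))
  Descend into:  g((j ⊗ e) ⊗ (((e ⊗ c) ⊗ l) ⊗ c)) ⊗ c ⊗ l ⊗ ((l ⊗ e) ⊗ e) ⊗ b ⊗ j ⊗ h((e ⊗ b) ⊗ (j ⊗ b))
  Merge nested applications:  g((j ⊗ e) ⊗ (((e ⊗ c) ⊗ l) ⊗ c)) ⊗ c ⊗ l ⊗ l ⊗ e ⊗ e ⊗ b ⊗ j ⊗ h((e ⊗ b) ⊗ (j ⊗ b))
  Canonicalize subterm:  g((j ⊗ e) ⊗ (((e ⊗ c) ⊗ l) ⊗ c))  →  g(c ⊗ c ⊗ j ⊗ l)
  Inside:  h((e ⊗ b) ⊗ (j ⊗ b))  →  h(b ⊗ b ⊗ j)
  Drop the unit:  drop e (×2)
  Order the arguments:  b ⊗ c ⊗ g(c ⊗ c ⊗ j ⊗ l) ⊗ h(b ⊗ b ⊗ j) ⊗ j ⊗ l ⊗ l
  Put back:  g(b ⊗ c ⊗ g(c ⊗ c ⊗ j ⊗ l) ⊗ h(b ⊗ b ⊗ j) ⊗ j ⊗ l ⊗ l)

Answer: yes — both canonical forms are g(b ⊗ c ⊗ g(c ⊗ c ⊗ j ⊗ l) ⊗ h(b ⊗ b ⊗ j) ⊗ j ⊗ l ⊗ l)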